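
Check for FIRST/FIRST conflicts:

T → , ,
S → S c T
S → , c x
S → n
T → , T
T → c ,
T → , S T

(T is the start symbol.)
Yes. T → ',' ',' / T → ',' T on { ',' }; T → ',' ',' / T → ',' S T on { ',' }; T → ',' T / T → ',' S T on { ',' }; S → S c T / S → ',' c x on { ',' }; S → S c T / S → n on { 'n' }

A FIRST/FIRST conflict occurs when two productions N → α and N → β for the same non-terminal have FIRST(α) ∩ FIRST(β) ≠ ∅ (with ε ∈ FIRST of a nullable right-hand side, so two nullable alternatives also conflict).

FIRST sets of the non-terminals at (or reachable through a nullable prefix from) the front of some alternative:
  FIRST(S) = { ',', 'n' }

Productions for T:
  T → , ,: FIRST = { ',' }
  T → , T: FIRST = { ',' }
  T → c ,: FIRST = { 'c' }
  T → , S T: FIRST = { ',' }
Productions for S:
  S → S c T: FIRST = { ',', 'n' }
  S → , c x: FIRST = { ',' }
  S → n: FIRST = { 'n' }

Conflict for T: T → , , and T → , T
  Overlap: { ',' }
Conflict for T: T → , , and T → , S T
  Overlap: { ',' }
Conflict for T: T → , T and T → , S T
  Overlap: { ',' }
Conflict for S: S → S c T and S → , c x
  Overlap: { ',' }
Conflict for S: S → S c T and S → n
  Overlap: { 'n' }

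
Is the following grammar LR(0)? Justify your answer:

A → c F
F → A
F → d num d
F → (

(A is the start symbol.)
Yes, the grammar is LR(0)

A grammar is LR(0) if no state in the canonical LR(0) collection has:
  - both a shift item (dot before a terminal) and a complete item (shift-reduce conflict), or
  - two or more complete items (reduce-reduce conflict; the accept item [A' → A .] counts as a complete item here).

Augment with A' → A and build the canonical LR(0) collection (I0 = CLOSURE({[A' → . A]}), then GOTO on every symbol after a dot until no new states appear). It has 9 states:
  I0: { [A → . c F], [A' → . A] }  — shift
  I1: { [A' → A .] }  — accept
  I2: { [A → . c F], [A → c . F], [F → . (], [F → . A], [F → . d num d] }  — shift
  I3: { [F → ( .] }  — reduce
  I4: { [F → A .] }  — reduce
  I5: { [A → c F .] }  — reduce
  I6: { [F → d . num d] }  — shift
  I7: { [F → d num . d] }  — shift
  I8: { [F → d num d .] }  — reduce

Every state is either a pure shift/goto state or contains exactly one complete item and nothing to shift — no conflicts. The grammar is LR(0).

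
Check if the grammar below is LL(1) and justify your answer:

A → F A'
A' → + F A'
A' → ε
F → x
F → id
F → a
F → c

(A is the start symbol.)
Yes, the grammar is LL(1).

Relevant sets:
  FOLLOW(A') = { $ }

For A':
  PREDICT(A' → '+' F A') = { '+' }
  PREDICT(A' → ε) = { $ }
For F:
  PREDICT(F → x) = { 'x' }
  PREDICT(F → id) = { 'id' }
  PREDICT(F → a) = { 'a' }
  PREDICT(F → c) = { 'c' }
A has a single production, so nothing to check there.

All predict sets are disjoint. The grammar IS LL(1).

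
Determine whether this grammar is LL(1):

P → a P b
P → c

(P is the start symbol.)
A grammar is LL(1) if for each non-terminal N with multiple productions, the predict sets of those productions are pairwise disjoint, where PREDICT(N → α) = (FIRST(α) \ {ε}) ∪ (FOLLOW(N) if α ⇒* ε).

For P:
  PREDICT(P → a P b) = { 'a' }
  PREDICT(P → c) = { 'c' }

All predict sets are disjoint. The grammar IS LL(1).

Answer: Yes, the grammar is LL(1).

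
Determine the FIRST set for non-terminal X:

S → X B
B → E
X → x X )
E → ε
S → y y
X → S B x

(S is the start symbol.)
{ 'x', 'y' }

To compute FIRST(X), examine every production with X on the left-hand side, reading each right-hand side left to right until a non-nullable symbol is reached.

FIRST sets of the other non-terminals involved (by the same procedure, iterated to a fixed point):
  FIRST(S) = { 'x', 'y' }

From X → x X ):
  - x is a terminal: add 'x' and stop
From X → S B x:
  - S is a non-terminal: add FIRST(S) \ {ε} = { 'x', 'y' }
    S is not nullable, so stop

Collecting: FIRST(X) = { 'x', 'y' }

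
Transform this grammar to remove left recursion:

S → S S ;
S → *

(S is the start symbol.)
S → * S'
S' → S ; S'
S' → ε

S is directly left-recursive. The standard transformation for
  A → A α₁ | ... | A α_m | β₁ | ... | β_n
is
  A  → β₁ A' | ... | β_n A'
  A' → α₁ A' | ... | α_m A' | ε

S → * becomes S → * S'
S → S S ; becomes S' → S ; S'
Add S' → ε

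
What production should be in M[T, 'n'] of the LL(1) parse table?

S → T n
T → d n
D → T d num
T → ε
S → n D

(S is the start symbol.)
To find M[T, 'n'], we find productions for T where 'n' is in the predict set (PREDICT(N → α) = (FIRST(α) \ {ε}) ∪ (FOLLOW(N) if α ⇒* ε)).

Relevant sets:
  FOLLOW(T) = { 'd', 'n' }

T → d n: PREDICT = { 'd' }
T → ε: PREDICT = { 'd', 'n' }
  'n' is in predict set, so this production goes in M[T, 'n']

M[T, 'n'] = T → ε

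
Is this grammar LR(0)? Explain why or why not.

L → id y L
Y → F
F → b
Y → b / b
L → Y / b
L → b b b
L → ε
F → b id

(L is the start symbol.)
No. Shift-reduce conflict between [L → .] and [F → . b]

Augment with L' → L and build the canonical LR(0) collection (I0 = CLOSURE({[L' → . L]}), then GOTO on every symbol after a dot until no new states appear). It has 15 states:
  I0: { [F → . b id], [F → . b], [L → . Y / b], [L → . b b b], [L → . id y L], [L → .], [L' → . L], [Y → . F], [Y → . b / b] }  — shift, reduce
  I1: { [Y → F .] }  — reduce
  I2: { [L' → L .] }  — accept
  I3: { [L → Y . / b] }  — shift
  I4: { [F → b . id], [F → b .], [L → b . b b], [Y → b . / b] }  — shift, reduce
  I5: { [L → id . y L] }  — shift
  I6: { [F → . b id], [F → . b], [L → . Y / b], [L → . b b b], [L → . id y L], [L → .], [L → id y . L], [Y → . F], [Y → . b / b] }  — shift, reduce
  I7: { [L → id y L .] }  — reduce
  I8: { [Y → b / . b] }  — shift
  I9: { [L → b b . b] }  — shift
  I10: { [F → b id .] }  — reduce
  I11: { [L → b b b .] }  — reduce
  I12: { [Y → b / b .] }  — reduce
  I13: { [L → Y / . b] }  — shift
  I14: { [L → Y / b .] }  — reduce

Conflict in state I0:
  Shift-reduce conflict between [L → .] and [F → . b]
So the grammar is NOT LR(0).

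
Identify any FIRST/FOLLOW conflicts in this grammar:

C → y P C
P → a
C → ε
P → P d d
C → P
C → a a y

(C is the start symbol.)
No FIRST/FOLLOW conflicts.

A FIRST/FOLLOW conflict occurs when a non-terminal N has a nullable alternative N → β (β ⇒* ε) and another alternative N → α with FIRST(α) ∩ FOLLOW(N) ≠ ∅: on such a lookahead the parser cannot decide between expanding α and letting N vanish via β.

Nullable non-terminals: C.
FIRST sets used below: FIRST(P) = { 'a' }

C: nullable alternative(s) C → ε; FOLLOW(C) = { $ }
  C → y P C: FIRST \ {ε} = { 'y' } — disjoint from FOLLOW(C)
  C → ε: FIRST \ {ε} = { } — this is the only nullable alternative, skip
  C → P: FIRST \ {ε} = { 'a' } — disjoint from FOLLOW(C)
  C → a a y: FIRST \ {ε} = { 'a' } — disjoint from FOLLOW(C)

P has no nullable alternative, so no FIRST/FOLLOW check is needed there.

No FIRST/FOLLOW conflicts found.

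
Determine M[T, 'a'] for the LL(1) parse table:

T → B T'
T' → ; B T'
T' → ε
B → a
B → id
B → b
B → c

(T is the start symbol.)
To find M[T, 'a'], we find productions for T where 'a' is in the predict set (PREDICT(N → α) = (FIRST(α) \ {ε}) ∪ (FOLLOW(N) if α ⇒* ε)).

Relevant sets:
  FIRST(B) = { 'a', 'b', 'c', 'id' }

T → B T': PREDICT = { 'a', 'b', 'c', 'id' }
  'a' is in predict set, so this production goes in M[T, 'a']

M[T, 'a'] = T → B T'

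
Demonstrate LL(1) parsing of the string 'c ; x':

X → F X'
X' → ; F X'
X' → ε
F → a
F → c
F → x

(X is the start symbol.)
Stack is shown with the top on the left.

Stack     Input    Action
-------------------------
X $       c ; x $  output X → F X'
F X' $    c ; x $  output F → c
c X' $    c ; x $  match 'c'
X' $      ; x $    output X' → ; F X'
; F X' $  ; x $    match ';'
F X' $    x $      output F → x
x X' $    x $      match 'x'
X' $      $        output X' → ε
$         $        accept

The string is accepted.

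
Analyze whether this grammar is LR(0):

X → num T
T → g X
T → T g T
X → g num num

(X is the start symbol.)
A grammar is LR(0) if no state in the canonical LR(0) collection has:
  - both a shift item (dot before a terminal) and a complete item (shift-reduce conflict), or
  - two or more complete items (reduce-reduce conflict; the accept item [X' → X .] counts as a complete item here).

Augment with X' → X and build the canonical LR(0) collection (I0 = CLOSURE({[X' → . X]}), then GOTO on every symbol after a dot until no new states appear). It has 11 states:
  I0: { [X → . g num num], [X → . num T], [X' → . X] }  — shift
  I1: { [X' → X .] }  — accept
  I2: { [X → g . num num] }  — shift
  I3: { [T → . T g T], [T → . g X], [X → num . T] }  — shift
  I4: { [T → T . g T], [X → num T .] }  — shift, reduce
  I5: { [T → g . X], [X → . g num num], [X → . num T] }  — shift
  I6: { [T → g X .] }  — reduce
  I7: { [T → . T g T], [T → . g X], [T → T g . T] }  — shift
  I8: { [T → T . g T], [T → T g T .] }  — shift, reduce
  I9: { [X → g num . num] }  — shift
  I10: { [X → g num num .] }  — reduce

Conflict in state I4:
  Shift-reduce conflict between [X → num T .] and [T → T . g T]
So the grammar is NOT LR(0).

Answer: No. Shift-reduce conflict between [X → num T .] and [T → T . g T]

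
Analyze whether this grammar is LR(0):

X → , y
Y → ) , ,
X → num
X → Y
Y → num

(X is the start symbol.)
A grammar is LR(0) if no state in the canonical LR(0) collection has:
  - both a shift item (dot before a terminal) and a complete item (shift-reduce conflict), or
  - two or more complete items (reduce-reduce conflict; the accept item [X' → X .] counts as a complete item here).

Augment with X' → X and build the canonical LR(0) collection (I0 = CLOSURE({[X' → . X]}), then GOTO on every symbol after a dot until no new states appear). It has 9 states:
  I0: { [X → . , y], [X → . Y], [X → . num], [X' → . X], [Y → . ) , ,], [Y → . num] }  — shift
  I1: { [Y → ) . , ,] }  — shift
  I2: { [X → , . y] }  — shift
  I3: { [X' → X .] }  — accept
  I4: { [X → Y .] }  — reduce
  I5: { [X → num .], [Y → num .] }  — 2 reduces
  I6: { [X → , y .] }  — reduce
  I7: { [Y → ) , . ,] }  — shift
  I8: { [Y → ) , , .] }  — reduce

Conflict in state I5:
  Reduce-reduce conflict: [X → num .] and [Y → num .]
So the grammar is NOT LR(0).

Answer: No. Reduce-reduce conflict: [X → num .] and [Y → num .]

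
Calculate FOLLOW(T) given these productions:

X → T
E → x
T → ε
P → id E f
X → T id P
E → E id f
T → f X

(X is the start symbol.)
{ $, 'id' }

To compute FOLLOW(T), find every occurrence of T on a right-hand side N → α T β: add FIRST(β) \ {ε}, and if β is empty or nullable also add FOLLOW(N). Iterate to a fixed point.

In X → T: T is at the end, add FOLLOW(X)
In X → T id P: T is followed by id P, add FIRST(id P) \ {ε} = { 'id' }

The FOLLOW sets referred to above (computed the same way, to a fixed point):
  FOLLOW(X) = { $, 'id' }

Taking the union: FOLLOW(T) = { $, 'id' }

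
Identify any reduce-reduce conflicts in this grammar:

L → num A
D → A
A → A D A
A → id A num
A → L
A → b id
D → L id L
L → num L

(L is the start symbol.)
Augment with L' → L and build the canonical LR(0) collection (I0 = CLOSURE({[L' → . L]}), then GOTO on every symbol after a dot until no new states appear). It has 17 states:
  I0: { [L → . num A], [L → . num L], [L' → . L] }  — shift
  I1: { [L' → L .] }  — accept
  I2: { [A → . A D A], [A → . L], [A → . b id], [A → . id A num], [L → . num A], [L → . num L], [L → num . A], [L → num . L] }  — shift
  I3: { [A → . A D A], [A → . L], [A → . b id], [A → . id A num], [A → A . D A], [D → . A], [D → . L id L], [L → . num A], [L → . num L], [L → num A .] }  — shift, reduce
  I4: { [A → L .], [L → num L .] }  — 2 reduces
  I5: { [A → b . id] }  — shift
  I6: { [A → . A D A], [A → . L], [A → . b id], [A → . id A num], [A → id . A num], [L → . num A], [L → . num L] }  — shift
  I7: { [A → . A D A], [A → . L], [A → . b id], [A → . id A num], [A → A . D A], [A → id A . num], [D → . A], [D → . L id L], [L → . num A], [L → . num L] }  — shift
  I8: { [A → L .] }  — reduce
  I9: { [A → . A D A], [A → . L], [A → . b id], [A → . id A num], [A → A . D A], [D → . A], [D → . L id L], [D → A .], [L → . num A], [L → . num L] }  — shift, reduce
  I10: { [A → . A D A], [A → . L], [A → . b id], [A → . id A num], [A → A D . A], [L → . num A], [L → . num L] }  — shift
  I11: { [A → L .], [D → L . id L] }  — shift, reduce
  I12: { [A → . A D A], [A → . L], [A → . b id], [A → . id A num], [A → id A num .], [L → . num A], [L → . num L], [L → num . A], [L → num . L] }  — shift, reduce
  I13: { [D → L id . L], [L → . num A], [L → . num L] }  — shift
  I14: { [D → L id L .] }  — reduce
  I15: { [A → . A D A], [A → . L], [A → . b id], [A → . id A num], [A → A . D A], [A → A D A .], [D → . A], [D → . L id L], [L → . num A], [L → . num L] }  — shift, reduce
  I16: { [A → b id .] }  — reduce

I4 contains complete items [A → L .], [L → num L .] — reduce-reduce conflict.

Answer: Yes — I4: [A → L .] vs [L → num L .]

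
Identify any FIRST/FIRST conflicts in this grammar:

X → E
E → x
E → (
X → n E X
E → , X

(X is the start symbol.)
No FIRST/FIRST conflicts.

A FIRST/FIRST conflict occurs when two productions N → α and N → β for the same non-terminal have FIRST(α) ∩ FIRST(β) ≠ ∅ (with ε ∈ FIRST of a nullable right-hand side, so two nullable alternatives also conflict).

FIRST sets of the non-terminals at (or reachable through a nullable prefix from) the front of some alternative:
  FIRST(E) = { '(', ',', 'x' }

Productions for X:
  X → E: FIRST = { '(', ',', 'x' }
  X → n E X: FIRST = { 'n' }
Productions for E:
  E → x: FIRST = { 'x' }
  E → (: FIRST = { '(' }
  E → , X: FIRST = { ',' }

All alternatives of each non-terminal have pairwise disjoint FIRST sets.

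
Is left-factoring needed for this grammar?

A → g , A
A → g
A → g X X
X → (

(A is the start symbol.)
Left-factoring is needed when two productions for the same non-terminal
share a common prefix on the right-hand side.

Productions for A:
  A → g , A
  A → g
  A → g X X

Found common prefix 'g' in productions for A

Answer: Yes, A has productions with common prefix 'g'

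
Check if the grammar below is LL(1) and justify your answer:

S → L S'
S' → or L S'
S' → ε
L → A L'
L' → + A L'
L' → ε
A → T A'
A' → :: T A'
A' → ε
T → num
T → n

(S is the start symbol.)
Relevant sets:
  FOLLOW(S') = { $ }
  FOLLOW(L') = { $, 'or' }
  FOLLOW(A') = { $, '+', 'or' }

For S':
  PREDICT(S' → or L S') = { 'or' }
  PREDICT(S' → ε) = { $ }
For L':
  PREDICT(L' → '+' A L') = { '+' }
  PREDICT(L' → ε) = { $, 'or' }
For A':
  PREDICT(A' → :: T A') = { '::' }
  PREDICT(A' → ε) = { $, '+', 'or' }
For T:
  PREDICT(T → num) = { 'num' }
  PREDICT(T → n) = { 'n' }
S, L, A have a single production, so nothing to check there.

All predict sets are disjoint. The grammar IS LL(1).

Answer: Yes, the grammar is LL(1).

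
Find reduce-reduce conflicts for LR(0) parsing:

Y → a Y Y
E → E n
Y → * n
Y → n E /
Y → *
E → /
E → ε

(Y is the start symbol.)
No reduce-reduce conflicts

A reduce-reduce conflict occurs when an LR(0) state has two complete items [A → α .] and [B → β .] — both call for a reduction, and with no lookahead the parser cannot choose between them.

Augment with Y' → Y and build the canonical LR(0) collection (I0 = CLOSURE({[Y' → . Y]}), then GOTO on every symbol after a dot until no new states appear). It has 12 states:
  I0: { [Y → . * n], [Y → . *], [Y → . a Y Y], [Y → . n E /], [Y' → . Y] }  — shift
  I1: { [Y → * . n], [Y → * .] }  — shift, reduce
  I2: { [Y' → Y .] }  — accept
  I3: { [Y → . * n], [Y → . *], [Y → . a Y Y], [Y → . n E /], [Y → a . Y Y] }  — shift
  I4: { [E → . /], [E → . E n], [E → .], [Y → n . E /] }  — shift, reduce
  I5: { [E → / .] }  — reduce
  I6: { [E → E . n], [Y → n E . /] }  — shift
  I7: { [Y → n E / .] }  — reduce
  I8: { [E → E n .] }  — reduce
  I9: { [Y → . * n], [Y → . *], [Y → . a Y Y], [Y → . n E /], [Y → a Y . Y] }  — shift
  I10: { [Y → a Y Y .] }  — reduce
  I11: { [Y → * n .] }  — reduce

No state contains more than one complete item.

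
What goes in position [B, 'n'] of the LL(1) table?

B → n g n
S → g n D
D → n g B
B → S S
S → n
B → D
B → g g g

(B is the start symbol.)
B → n g n, B → S S, B → D

To find M[B, 'n'], we find productions for B where 'n' is in the predict set (PREDICT(N → α) = (FIRST(α) \ {ε}) ∪ (FOLLOW(N) if α ⇒* ε)).

Relevant sets:
  FIRST(S) = { 'g', 'n' }
  FIRST(D) = { 'n' }

B → n g n: PREDICT = { 'n' }
  'n' is in predict set, so this production goes in M[B, 'n']
B → S S: PREDICT = { 'g', 'n' }
  'n' is in predict set, so this production goes in M[B, 'n']
B → D: PREDICT = { 'n' }
  'n' is in predict set, so this production goes in M[B, 'n']
B → g g g: PREDICT = { 'g' }

M[B, 'n'] = B → n g n, B → S S, B → D  (a multiply-defined cell — the grammar is not LL(1))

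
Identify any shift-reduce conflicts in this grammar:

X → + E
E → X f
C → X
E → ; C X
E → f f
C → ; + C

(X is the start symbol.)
A shift-reduce conflict occurs when an LR(0) state has both:
  - a complete (reduce) item [A → α .] (dot at the end), and
  - a shift item [B → β . c γ] (dot before a terminal).

Augment with X' → X and build the canonical LR(0) collection (I0 = CLOSURE({[X' → . X]}), then GOTO on every symbol after a dot until no new states appear). It has 15 states:
  I0: { [X → . + E], [X' → . X] }  — shift
  I1: { [E → . ; C X], [E → . X f], [E → . f f], [X → + . E], [X → . + E] }  — shift
  I2: { [X' → X .] }  — accept
  I3: { [C → . ; + C], [C → . X], [E → ; . C X], [X → . + E] }  — shift
  I4: { [X → + E .] }  — reduce
  I5: { [E → X . f] }  — shift
  I6: { [E → f . f] }  — shift
  I7: { [E → f f .] }  — reduce
  I8: { [E → X f .] }  — reduce
  I9: { [C → ; . + C] }  — shift
  I10: { [E → ; C . X], [X → . + E] }  — shift
  I11: { [C → X .] }  — reduce
  I12: { [E → ; C X .] }  — reduce
  I13: { [C → . ; + C], [C → . X], [C → ; + . C], [X → . + E] }  — shift
  I14: { [C → ; + C .] }  — reduce

No state contains both a complete item and a shift item.

Answer: No shift-reduce conflicts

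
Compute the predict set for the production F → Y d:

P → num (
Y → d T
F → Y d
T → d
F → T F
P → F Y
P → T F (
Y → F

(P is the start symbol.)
{ 'd' }

PREDICT(F → Y d) = (FIRST(RHS) \ {ε}) ∪ (FOLLOW(F) if ε ∈ FIRST(RHS), i.e. RHS ⇒* ε)
FIRST(Y) = { 'd' }
FIRST(Y d) = { 'd' }
ε ∉ FIRST(Y d), so FOLLOW(F) is not added.
PREDICT(F → Y d) = { 'd' }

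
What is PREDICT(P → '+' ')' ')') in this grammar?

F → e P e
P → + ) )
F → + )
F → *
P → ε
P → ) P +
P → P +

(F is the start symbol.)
{ '+' }

PREDICT(P → '+' ')' ')') = (FIRST(RHS) \ {ε}) ∪ (FOLLOW(P) if ε ∈ FIRST(RHS), i.e. RHS ⇒* ε)
FIRST('+' ')' ')') = { '+' }
ε ∉ FIRST('+' ')' ')'), so FOLLOW(P) is not added.
PREDICT(P → '+' ')' ')') = { '+' }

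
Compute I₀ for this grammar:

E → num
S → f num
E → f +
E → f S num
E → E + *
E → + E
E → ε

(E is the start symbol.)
First, augment the grammar with E' → E
I₀ = CLOSURE({ [E' → . E] }):
  [E' → . E] has the dot before E: add [E → . num], [E → . f +], [E → . f S num], [E → . E + *], [E → . + E], [E → .]
No further items can be added.

I₀ = { [E → . + E], [E → . E + *], [E → . f +], [E → . f S num], [E → . num], [E → .], [E' → . E] }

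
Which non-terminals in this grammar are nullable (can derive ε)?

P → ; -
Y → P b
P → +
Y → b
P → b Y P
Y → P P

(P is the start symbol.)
None

A non-terminal is nullable if it can derive ε (the empty string): either it has an ε-production, or it has a production whose right-hand side consists entirely of nullable non-terminals.

There are no ε-productions, so no non-terminal can derive ε.
No non-terminals are nullable.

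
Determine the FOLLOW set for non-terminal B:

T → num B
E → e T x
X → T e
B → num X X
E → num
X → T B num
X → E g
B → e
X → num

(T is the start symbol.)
In T → num B: B is at the end, add FOLLOW(T)
In X → T B num: B is followed by num, add FIRST(num) \ {ε} = { 'num' }

The FOLLOW sets referred to above (computed the same way, to a fixed point):
  FOLLOW(T) = { $, 'e', 'num', 'x' }

Taking the union: FOLLOW(B) = { $, 'e', 'num', 'x' }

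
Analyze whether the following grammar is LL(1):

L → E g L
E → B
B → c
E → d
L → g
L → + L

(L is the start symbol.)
A grammar is LL(1) if for each non-terminal N with multiple productions, the predict sets of those productions are pairwise disjoint, where PREDICT(N → α) = (FIRST(α) \ {ε}) ∪ (FOLLOW(N) if α ⇒* ε).

Relevant sets:
  FIRST(E) = { 'c', 'd' }
  FIRST(B) = { 'c' }

For L:
  PREDICT(L → E g L) = { 'c', 'd' }
  PREDICT(L → g) = { 'g' }
  PREDICT(L → '+' L) = { '+' }
For E:
  PREDICT(E → B) = { 'c' }
  PREDICT(E → d) = { 'd' }
B has a single production, so nothing to check there.

All predict sets are disjoint. The grammar IS LL(1).

Answer: Yes, the grammar is LL(1).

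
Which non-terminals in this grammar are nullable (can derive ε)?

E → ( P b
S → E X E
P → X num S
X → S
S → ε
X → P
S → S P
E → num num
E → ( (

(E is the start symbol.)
{ 'S', 'X' }

ε-productions: S → ε
So S is immediately nullable.
X → S: every symbol on the right is nullable, so X is nullable too.
No further non-terminal can be added: every production for the remaining non-terminals contains a terminal or a non-nullable non-terminal.
Nullable = { 'S', 'X' }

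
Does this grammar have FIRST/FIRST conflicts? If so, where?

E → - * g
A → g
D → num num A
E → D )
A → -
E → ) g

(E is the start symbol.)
No FIRST/FIRST conflicts.

A FIRST/FIRST conflict occurs when two productions N → α and N → β for the same non-terminal have FIRST(α) ∩ FIRST(β) ≠ ∅ (with ε ∈ FIRST of a nullable right-hand side, so two nullable alternatives also conflict).

FIRST sets of the non-terminals at (or reachable through a nullable prefix from) the front of some alternative:
  FIRST(D) = { 'num' }

Productions for E:
  E → - * g: FIRST = { '-' }
  E → D ): FIRST = { 'num' }
  E → ) g: FIRST = { ')' }
Productions for A:
  A → g: FIRST = { 'g' }
  A → -: FIRST = { '-' }
D has only one production, so no FIRST/FIRST conflict is possible there.

All alternatives of each non-terminal have pairwise disjoint FIRST sets.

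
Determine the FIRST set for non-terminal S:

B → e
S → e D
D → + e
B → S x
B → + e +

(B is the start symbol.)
To compute FIRST(S), examine every production with S on the left-hand side, reading each right-hand side left to right until a non-nullable symbol is reached.

From S → e D:
  - e is a terminal: add 'e' and stop

Collecting: FIRST(S) = { 'e' }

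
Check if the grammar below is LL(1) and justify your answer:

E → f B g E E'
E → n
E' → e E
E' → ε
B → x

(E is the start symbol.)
A grammar is LL(1) if for each non-terminal N with multiple productions, the predict sets of those productions are pairwise disjoint, where PREDICT(N → α) = (FIRST(α) \ {ε}) ∪ (FOLLOW(N) if α ⇒* ε).

Relevant sets:
  FOLLOW(E') = { $, 'e' }

For E:
  PREDICT(E → f B g E E') = { 'f' }
  PREDICT(E → n) = { 'n' }
For E':
  PREDICT(E' → e E) = { 'e' }
  PREDICT(E' → ε) = { $, 'e' }
B has a single production, so nothing to check there.

Conflict found: Predict set conflict for E': { 'e' }
The grammar is NOT LL(1).

Answer: No. Predict set conflict for E': { 'e' }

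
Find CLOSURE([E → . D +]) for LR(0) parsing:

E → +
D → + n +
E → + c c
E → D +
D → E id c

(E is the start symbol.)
{ [D → . + n +], [D → . E id c], [E → . + c c], [E → . +], [E → . D +] }

To compute CLOSURE, for each item [A → α.Bβ] where B is a non-terminal, add [B → .γ] for all productions B → γ; repeat for the newly added items until nothing changes.

Start with: [E → . D +]
  [E → . D +] has the dot before D: add [D → . + n +], [D → . E id c]
  [D → . E id c] has the dot before E: add [E → . +], [E → . + c c]
No further items can be added.

CLOSURE = { [D → . + n +], [D → . E id c], [E → . + c c], [E → . +], [E → . D +] }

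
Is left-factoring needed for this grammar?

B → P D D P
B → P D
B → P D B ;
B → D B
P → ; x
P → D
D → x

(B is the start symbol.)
Yes, B has productions with common prefix 'P D'

Left-factoring is needed when two productions for the same non-terminal
share a common prefix on the right-hand side.

Productions for B:
  B → P D D P
  B → P D
  B → P D B ;
  B → D B
Productions for P:
  P → ; x
  P → D

Found common prefix 'P D' in productions for B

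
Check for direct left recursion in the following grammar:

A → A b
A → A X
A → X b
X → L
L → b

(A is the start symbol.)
A → A b: LEFT RECURSIVE (starts with A)
A → A X: LEFT RECURSIVE (starts with A)
A → X b: starts with X
X → L: starts with L
L → b: starts with b

The grammar has direct left recursion on: A.

Answer: Yes, A is left-recursive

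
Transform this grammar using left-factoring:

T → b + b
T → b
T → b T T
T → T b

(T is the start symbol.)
T → b T'
T' → + b
T' → ε
T' → T T
T → T b

Left-factoring transforms A → αβ₁ | αβ₂ into A → αA' and A' → β₁ | β₂
(α is the longest common prefix among the alternatives). Repeat until
no nonterminal has two alternatives with a common prefix.

Round 1: T has alternatives sharing prefix 'b'. Introduce T': T → b T'
  Add: T' → + b
  Add: T' → ε
  Add: T' → T T

No remaining common prefixes — done.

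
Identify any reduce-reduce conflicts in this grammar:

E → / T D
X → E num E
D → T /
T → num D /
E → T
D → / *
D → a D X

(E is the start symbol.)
No reduce-reduce conflicts

Augment with E' → E and build the canonical LR(0) collection (I0 = CLOSURE({[E' → . E]}), then GOTO on every symbol after a dot until no new states appear). It has 19 states:
  I0: { [E → . / T D], [E → . T], [E' → . E], [T → . num D /] }  — shift
  I1: { [E → / . T D], [T → . num D /] }  — shift
  I2: { [E' → E .] }  — accept
  I3: { [E → T .] }  — reduce
  I4: { [D → . / *], [D → . T /], [D → . a D X], [T → . num D /], [T → num . D /] }  — shift
  I5: { [D → / . *] }  — shift
  I6: { [T → num D . /] }  — shift
  I7: { [D → T . /] }  — shift
  I8: { [D → . / *], [D → . T /], [D → . a D X], [D → a . D X], [T → . num D /] }  — shift
  I9: { [D → a D . X], [E → . / T D], [E → . T], [T → . num D /], [X → . E num E] }  — shift
  I10: { [X → E . num E] }  — shift
  I11: { [D → a D X .] }  — reduce
  I12: { [E → . / T D], [E → . T], [T → . num D /], [X → E num . E] }  — shift
  I13: { [X → E num E .] }  — reduce
  I14: { [D → T / .] }  — reduce
  I15: { [T → num D / .] }  — reduce
  I16: { [D → / * .] }  — reduce
  I17: { [D → . / *], [D → . T /], [D → . a D X], [E → / T . D], [T → . num D /] }  — shift
  I18: { [E → / T D .] }  — reduce

No state contains more than one complete item.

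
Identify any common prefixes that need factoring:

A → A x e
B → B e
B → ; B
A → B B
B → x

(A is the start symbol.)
Left-factoring is needed when two productions for the same non-terminal
share a common prefix on the right-hand side.

Productions for A:
  A → A x e
  A → B B
Productions for B:
  B → B e
  B → ; B
  B → x

No common prefixes found.

Answer: No, left-factoring is not needed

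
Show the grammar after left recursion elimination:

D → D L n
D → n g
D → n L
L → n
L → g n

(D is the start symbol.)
D → n g D'
D → n L D'
D' → L n D'
D' → ε
L → n
L → g n

D is directly left-recursive. The standard transformation for
  A → A α₁ | ... | A α_m | β₁ | ... | β_n
is
  A  → β₁ A' | ... | β_n A'
  A' → α₁ A' | ... | α_m A' | ε

D → n g becomes D → n g D'
D → n L becomes D → n L D'
D → D L n becomes D' → L n D'
Add D' → ε

Productions for other non-terminals are unchanged:
  L → n
  L → g n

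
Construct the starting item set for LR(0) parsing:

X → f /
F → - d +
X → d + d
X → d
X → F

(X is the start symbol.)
{ [F → . - d +], [X → . F], [X → . d + d], [X → . d], [X → . f /], [X' → . X] }

First, augment the grammar with X' → X
I₀ = CLOSURE({ [X' → . X] }):
  [X' → . X] has the dot before X: add [X → . f /], [X → . d + d], [X → . d], [X → . F]
  [X → . F] has the dot before F: add [F → . - d +]
No further items can be added.

I₀ = { [F → . - d +], [X → . F], [X → . d + d], [X → . d], [X → . f /], [X' → . X] }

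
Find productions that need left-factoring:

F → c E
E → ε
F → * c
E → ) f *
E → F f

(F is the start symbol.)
Left-factoring is needed when two productions for the same non-terminal
share a common prefix on the right-hand side.

Productions for F:
  F → c E
  F → * c
Productions for E:
  E → ε
  E → ) f *
  E → F f

No common prefixes found.

Answer: No, left-factoring is not needed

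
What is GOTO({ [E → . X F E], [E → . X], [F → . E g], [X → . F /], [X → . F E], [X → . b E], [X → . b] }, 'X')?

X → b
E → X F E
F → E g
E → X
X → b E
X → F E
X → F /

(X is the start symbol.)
GOTO(I, 'X') = CLOSURE({ [A → αX.β] : [A → α.Xβ] ∈ I, X = 'X' })

Items with dot before 'X', with the dot advanced:
  [E → . X] → [E → X .]
  [E → . X F E] → [E → X . F E]
Closure of the advanced items:
  [E → X . F E] has the dot before F: add [F → . E g]
  [F → . E g] has the dot before E: add [E → . X F E], [E → . X]
  [E → . X F E] has the dot before X: add [X → . b], [X → . b E], [X → . F E], [X → . F /]

GOTO = { [E → . X F E], [E → . X], [E → X . F E], [E → X .], [F → . E g], [X → . F /], [X → . F E], [X → . b E], [X → . b] }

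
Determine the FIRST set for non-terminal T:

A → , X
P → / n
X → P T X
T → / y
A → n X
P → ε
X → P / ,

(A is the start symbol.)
To compute FIRST(T), examine every production with T on the left-hand side, reading each right-hand side left to right until a non-nullable symbol is reached.

From T → / y:
  - '/' is a terminal: add '/' and stop

Collecting: FIRST(T) = { '/' }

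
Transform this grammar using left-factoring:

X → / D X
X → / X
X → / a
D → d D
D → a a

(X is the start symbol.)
X → / X'
X' → D X
X' → X
X' → a
D → d D
D → a a

Left-factoring transforms A → αβ₁ | αβ₂ into A → αA' and A' → β₁ | β₂
(α is the longest common prefix among the alternatives). Repeat until
no nonterminal has two alternatives with a common prefix.

Round 1: X has alternatives sharing prefix '/'. Introduce X': X → / X'
  Add: X' → D X
  Add: X' → X
  Add: X' → a

No remaining common prefixes — done.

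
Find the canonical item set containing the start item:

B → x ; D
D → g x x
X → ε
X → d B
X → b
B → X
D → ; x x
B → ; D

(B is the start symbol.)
First, augment the grammar with B' → B
I₀ = CLOSURE({ [B' → . B] }):
  [B' → . B] has the dot before B: add [B → . x ; D], [B → . X], [B → . ; D]
  [B → . X] has the dot before X: add [X → .], [X → . d B], [X → . b]
No further items can be added.

I₀ = { [B → . ; D], [B → . X], [B → . x ; D], [B' → . B], [X → . b], [X → . d B], [X → .] }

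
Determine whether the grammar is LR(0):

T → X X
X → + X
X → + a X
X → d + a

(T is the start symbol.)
Yes, the grammar is LR(0)

A grammar is LR(0) if no state in the canonical LR(0) collection has:
  - both a shift item (dot before a terminal) and a complete item (shift-reduce conflict), or
  - two or more complete items (reduce-reduce conflict; the accept item [T' → T .] counts as a complete item here).

Augment with T' → T and build the canonical LR(0) collection (I0 = CLOSURE({[T' → . T]}), then GOTO on every symbol after a dot until no new states appear). It has 11 states:
  I0: { [T → . X X], [T' → . T], [X → . + X], [X → . + a X], [X → . d + a] }  — shift
  I1: { [X → + . X], [X → + . a X], [X → . + X], [X → . + a X], [X → . d + a] }  — shift
  I2: { [T' → T .] }  — accept
  I3: { [T → X . X], [X → . + X], [X → . + a X], [X → . d + a] }  — shift
  I4: { [X → d . + a] }  — shift
  I5: { [X → d + . a] }  — shift
  I6: { [X → d + a .] }  — reduce
  I7: { [T → X X .] }  — reduce
  I8: { [X → + X .] }  — reduce
  I9: { [X → + a . X], [X → . + X], [X → . + a X], [X → . d + a] }  — shift
  I10: { [X → + a X .] }  — reduce

Every state is either a pure shift/goto state or contains exactly one complete item and nothing to shift — no conflicts. The grammar is LR(0).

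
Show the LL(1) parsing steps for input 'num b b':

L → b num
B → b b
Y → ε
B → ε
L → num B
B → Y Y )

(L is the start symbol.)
Stack is shown with the top on the left.

Stack    Input      Action
--------------------------
L $      num b b $  output L → num B
num B $  num b b $  match 'num'
B $      b b $      output B → b b
b b $    b b $      match 'b'
b $      b $        match 'b'
$        $          accept

The string is accepted.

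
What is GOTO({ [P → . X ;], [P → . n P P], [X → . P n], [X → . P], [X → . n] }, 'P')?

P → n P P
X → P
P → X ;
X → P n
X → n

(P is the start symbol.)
GOTO(I, 'P') = CLOSURE({ [A → αX.β] : [A → α.Xβ] ∈ I, X = 'P' })

Items with dot before 'P', with the dot advanced:
  [X → . P] → [X → P .]
  [X → . P n] → [X → P . n]
Closure adds nothing (no advanced item has the dot before a non-terminal).

GOTO = { [X → P . n], [X → P .] }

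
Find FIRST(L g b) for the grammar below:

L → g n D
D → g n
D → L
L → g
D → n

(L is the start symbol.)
FIRST sets of the non-terminals involved (from the grammar, by fixed-point iteration):
  FIRST(L) = { 'g' }

To compute FIRST(L g b), process the symbols left to right:
Symbol L is a non-terminal. Add FIRST(L) \ {ε} = { 'g' }
L is not nullable (ε ∉ FIRST(L)), so stop here.
FIRST(L g b) = { 'g' }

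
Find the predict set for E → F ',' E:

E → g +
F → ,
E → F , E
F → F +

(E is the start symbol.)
PREDICT(E → F ',' E) = (FIRST(RHS) \ {ε}) ∪ (FOLLOW(E) if ε ∈ FIRST(RHS), i.e. RHS ⇒* ε)
FIRST(F) = { ',' }
FIRST(F ',' E) = { ',' }
ε ∉ FIRST(F ',' E), so FOLLOW(E) is not added.
PREDICT(E → F ',' E) = { ',' }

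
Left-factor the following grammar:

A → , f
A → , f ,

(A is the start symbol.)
A → , f A'
A' → ε
A' → ,

Left-factoring transforms A → αβ₁ | αβ₂ into A → αA' and A' → β₁ | β₂
(α is the longest common prefix among the alternatives). Repeat until
no nonterminal has two alternatives with a common prefix.

Round 1: A has alternatives sharing prefix ', f'. Introduce A': A → , f A'
  Add: A' → ε
  Add: A' → ,

No remaining common prefixes — done.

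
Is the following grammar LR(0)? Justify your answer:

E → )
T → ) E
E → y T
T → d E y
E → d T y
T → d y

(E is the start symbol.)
A grammar is LR(0) if no state in the canonical LR(0) collection has:
  - both a shift item (dot before a terminal) and a complete item (shift-reduce conflict), or
  - two or more complete items (reduce-reduce conflict; the accept item [E' → E .] counts as a complete item here).

Augment with E' → E and build the canonical LR(0) collection (I0 = CLOSURE({[E' → . E]}), then GOTO on every symbol after a dot until no new states appear). It has 14 states:
  I0: { [E → . )], [E → . d T y], [E → . y T], [E' → . E] }  — shift
  I1: { [E → ) .] }  — reduce
  I2: { [E' → E .] }  — accept
  I3: { [E → d . T y], [T → . ) E], [T → . d E y], [T → . d y] }  — shift
  I4: { [E → y . T], [T → . ) E], [T → . d E y], [T → . d y] }  — shift
  I5: { [E → . )], [E → . d T y], [E → . y T], [T → ) . E] }  — shift
  I6: { [E → y T .] }  — reduce
  I7: { [E → . )], [E → . d T y], [E → . y T], [T → d . E y], [T → d . y] }  — shift
  I8: { [T → d E . y] }  — shift
  I9: { [E → y . T], [T → . ) E], [T → . d E y], [T → . d y], [T → d y .] }  — shift, reduce
  I10: { [T → d E y .] }  — reduce
  I11: { [T → ) E .] }  — reduce
  I12: { [E → d T . y] }  — shift
  I13: { [E → d T y .] }  — reduce

Conflict in state I9:
  Shift-reduce conflict between [T → d y .] and [T → . ) E]
So the grammar is NOT LR(0).

Answer: No. Shift-reduce conflict between [T → d y .] and [T → . ) E]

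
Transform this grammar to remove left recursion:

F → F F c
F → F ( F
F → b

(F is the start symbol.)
F → b F'
F' → F c F'
F' → ( F F'
F' → ε

F is directly left-recursive. The standard transformation for
  A → A α₁ | ... | A α_m | β₁ | ... | β_n
is
  A  → β₁ A' | ... | β_n A'
  A' → α₁ A' | ... | α_m A' | ε

F → b becomes F → b F'
F → F F c becomes F' → F c F'
F → F ( F becomes F' → ( F F'
Add F' → ε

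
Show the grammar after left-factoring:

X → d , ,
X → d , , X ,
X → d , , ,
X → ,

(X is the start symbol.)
Left-factoring transforms A → αβ₁ | αβ₂ into A → αA' and A' → β₁ | β₂
(α is the longest common prefix among the alternatives). Repeat until
no nonterminal has two alternatives with a common prefix.

Round 1: X has alternatives sharing prefix 'd , ,'. Introduce X': X → d , , X'
  Add: X' → ε
  Add: X' → X ,
  Add: X' → ,

No remaining common prefixes — done.

Resulting grammar:
X → d , , X'
X' → ε
X' → X ,
X' → ,
X → ,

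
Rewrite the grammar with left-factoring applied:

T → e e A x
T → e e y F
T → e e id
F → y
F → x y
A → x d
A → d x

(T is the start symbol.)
T → e e T'
T' → A x
T' → y F
T' → id
F → y
F → x y
A → x d
A → d x

Left-factoring transforms A → αβ₁ | αβ₂ into A → αA' and A' → β₁ | β₂
(α is the longest common prefix among the alternatives). Repeat until
no nonterminal has two alternatives with a common prefix.

Round 1: T has alternatives sharing prefix 'e e'. Introduce T': T → e e T'
  Add: T' → A x
  Add: T' → y F
  Add: T' → id

No remaining common prefixes — done.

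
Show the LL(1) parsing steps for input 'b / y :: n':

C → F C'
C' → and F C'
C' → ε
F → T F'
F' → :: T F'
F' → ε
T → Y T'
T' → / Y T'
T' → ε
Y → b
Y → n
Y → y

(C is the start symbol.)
Stack is shown with the top on the left.

Stack           Input         Action
------------------------------------
C $             b / y :: n $  output C → F C'
F C' $          b / y :: n $  output F → T F'
T F' C' $       b / y :: n $  output T → Y T'
Y T' F' C' $    b / y :: n $  output Y → b
b T' F' C' $    b / y :: n $  match 'b'
T' F' C' $      / y :: n $    output T' → / Y T'
/ Y T' F' C' $  / y :: n $    match '/'
Y T' F' C' $    y :: n $      output Y → y
y T' F' C' $    y :: n $      match 'y'
T' F' C' $      :: n $        output T' → ε
F' C' $         :: n $        output F' → :: T F'
:: T F' C' $    :: n $        match '::'
T F' C' $       n $           output T → Y T'
Y T' F' C' $    n $           output Y → n
n T' F' C' $    n $           match 'n'
T' F' C' $      $             output T' → ε
F' C' $         $             output F' → ε
C' $            $             output C' → ε
$               $             accept

The string is accepted.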